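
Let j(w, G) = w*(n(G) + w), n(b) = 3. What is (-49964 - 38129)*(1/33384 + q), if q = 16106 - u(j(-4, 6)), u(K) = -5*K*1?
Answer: -47424900465805/33384 ≈ -1.4206e+9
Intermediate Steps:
j(w, G) = w*(3 + w)
u(K) = -5*K
q = 16126 (q = 16106 - (-5)*(-4*(3 - 4)) = 16106 - (-5)*(-4*(-1)) = 16106 - (-5)*4 = 16106 - 1*(-20) = 16106 + 20 = 16126)
(-49964 - 38129)*(1/33384 + q) = (-49964 - 38129)*(1/33384 + 16126) = -88093*(1/33384 + 16126) = -88093*538350385/33384 = -47424900465805/33384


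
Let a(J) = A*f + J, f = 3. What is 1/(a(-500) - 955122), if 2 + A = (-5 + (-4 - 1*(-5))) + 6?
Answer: -1/955622 ≈ -1.0464e-6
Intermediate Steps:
A = 0 (A = -2 + ((-5 + (-4 - 1*(-5))) + 6) = -2 + ((-5 + (-4 + 5)) + 6) = -2 + ((-5 + 1) + 6) = -2 + (-4 + 6) = -2 + 2 = 0)
a(J) = J (a(J) = 0*3 + J = 0 + J = J)
1/(a(-500) - 955122) = 1/(-500 - 955122) = 1/(-955622) = -1/955622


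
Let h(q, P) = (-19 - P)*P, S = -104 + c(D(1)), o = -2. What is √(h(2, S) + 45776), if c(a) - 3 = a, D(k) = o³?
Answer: 7*√734 ≈ 189.65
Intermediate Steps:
D(k) = -8 (D(k) = (-2)³ = -8)
c(a) = 3 + a
S = -109 (S = -104 + (3 - 8) = -104 - 5 = -109)
h(q, P) = P*(-19 - P)
√(h(2, S) + 45776) = √(-1*(-109)*(19 - 109) + 45776) = √(-1*(-109)*(-90) + 45776) = √(-9810 + 45776) = √35966 = 7*√734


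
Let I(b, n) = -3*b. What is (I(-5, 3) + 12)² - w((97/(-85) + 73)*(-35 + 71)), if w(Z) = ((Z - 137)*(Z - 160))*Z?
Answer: -9445955289200667/614125 ≈ -1.5381e+10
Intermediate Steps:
w(Z) = Z*(-160 + Z)*(-137 + Z) (w(Z) = ((-137 + Z)*(-160 + Z))*Z = ((-160 + Z)*(-137 + Z))*Z = Z*(-160 + Z)*(-137 + Z))
(I(-5, 3) + 12)² - w((97/(-85) + 73)*(-35 + 71)) = (-3*(-5) + 12)² - (97/(-85) + 73)*(-35 + 71)*(21920 + ((97/(-85) + 73)*(-35 + 71))² - 297*(97/(-85) + 73)*(-35 + 71)) = (15 + 12)² - (97*(-1/85) + 73)*36*(21920 + ((97*(-1/85) + 73)*36)² - 297*(97*(-1/85) + 73)*36) = 27² - (-97/85 + 73)*36*(21920 + ((-97/85 + 73)*36)² - 297*(-97/85 + 73)*36) = 729 - (6108/85)*36*(21920 + ((6108/85)*36)² - 1814076*36/85) = 729 - 219888*(21920 + (219888/85)² - 297*219888/85)/85 = 729 - 219888*(21920 + 48350732544/7225 - 65306736/85)/85 = 729 - 219888*42958031984/(85*7225) = 729 - 1*9445955736897792/614125 = 729 - 9445955736897792/614125 = -9445955289200667/614125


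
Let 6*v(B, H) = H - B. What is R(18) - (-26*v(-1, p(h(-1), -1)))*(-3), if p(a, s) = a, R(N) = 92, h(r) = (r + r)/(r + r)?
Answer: 66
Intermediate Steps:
h(r) = 1 (h(r) = (2*r)/((2*r)) = (2*r)*(1/(2*r)) = 1)
v(B, H) = -B/6 + H/6 (v(B, H) = (H - B)/6 = -B/6 + H/6)
R(18) - (-26*v(-1, p(h(-1), -1)))*(-3) = 92 - (-26*(-1/6*(-1) + (1/6)*1))*(-3) = 92 - (-26*(1/6 + 1/6))*(-3) = 92 - (-26*1/3)*(-3) = 92 - (-26)*(-3)/3 = 92 - 1*26 = 92 - 26 = 66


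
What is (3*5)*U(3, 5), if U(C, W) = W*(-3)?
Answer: -225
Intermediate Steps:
U(C, W) = -3*W
(3*5)*U(3, 5) = (3*5)*(-3*5) = 15*(-15) = -225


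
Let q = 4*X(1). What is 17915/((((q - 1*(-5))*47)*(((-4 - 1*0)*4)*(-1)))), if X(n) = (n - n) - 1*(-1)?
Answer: 17915/6768 ≈ 2.6470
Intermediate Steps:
X(n) = 1 (X(n) = 0 + 1 = 1)
q = 4 (q = 4*1 = 4)
17915/((((q - 1*(-5))*47)*(((-4 - 1*0)*4)*(-1)))) = 17915/((((4 - 1*(-5))*47)*(((-4 - 1*0)*4)*(-1)))) = 17915/((((4 + 5)*47)*(((-4 + 0)*4)*(-1)))) = 17915/(((9*47)*(-4*4*(-1)))) = 17915/((423*(-16*(-1)))) = 17915/((423*16)) = 17915/6768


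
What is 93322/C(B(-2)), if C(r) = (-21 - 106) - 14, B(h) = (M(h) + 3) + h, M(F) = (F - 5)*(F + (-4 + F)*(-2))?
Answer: -93322/141 ≈ -661.86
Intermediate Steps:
M(F) = (-5 + F)*(8 - F) (M(F) = (-5 + F)*(F + (8 - 2*F)) = (-5 + F)*(8 - F))
B(h) = -37 - h² + 14*h (B(h) = ((-40 - h² + 13*h) + 3) + h = (-37 - h² + 13*h) + h = -37 - h² + 14*h)
C(r) = -141 (C(r) = -127 - 14 = -141)
93322/C(B(-2)) = 93322/(-141) = 93322*(-1/141) = -93322/141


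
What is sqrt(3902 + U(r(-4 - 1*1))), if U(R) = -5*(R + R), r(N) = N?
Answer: 4*sqrt(247) ≈ 62.865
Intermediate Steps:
U(R) = -10*R
sqrt(3902 + U(r(-4 - 1*1))) = sqrt(3902 - 10*(-4 - 1*1)) = sqrt(3902 - 10*(-4 - 1)) = sqrt(3902 - 10*(-5)) = sqrt(3902 + 50) = sqrt(3952) = 4*sqrt(247)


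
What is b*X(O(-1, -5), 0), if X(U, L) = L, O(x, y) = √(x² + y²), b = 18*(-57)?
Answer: 0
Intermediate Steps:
b = -1026
b*X(O(-1, -5), 0) = -1026*0 = 0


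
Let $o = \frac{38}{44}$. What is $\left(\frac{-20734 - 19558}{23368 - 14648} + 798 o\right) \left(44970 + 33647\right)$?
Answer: $\frac{117323558219}{2180} \approx 5.3818 \cdot 10^{7}$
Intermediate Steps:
$o = \frac{19}{22}$ ($o = 38 \cdot \frac{1}{44} = \frac{19}{22} \approx 0.86364$)
$\left(\frac{-20734 - 19558}{23368 - 14648} + 798 o\right) \left(44970 + 33647\right) = \left(\frac{-20734 - 19558}{23368 - 14648} + 798 \cdot \frac{19}{22}\right) \left(44970 + 33647\right) = \left(- \frac{40292}{8720} + \frac{7581}{11}\right) 78617 = \left(\left(-40292\right) \frac{1}{8720} + \frac{7581}{11}\right) 78617 = \left(- \frac{10073}{2180} + \frac{7581}{11}\right) 78617 = \frac{16415777}{23980} \cdot 78617 = \frac{117323558219}{2180}$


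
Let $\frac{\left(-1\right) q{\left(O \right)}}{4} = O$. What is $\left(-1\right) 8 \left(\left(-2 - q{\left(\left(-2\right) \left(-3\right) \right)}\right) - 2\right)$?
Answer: $-160$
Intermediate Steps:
$q{\left(O \right)} = - 4 O$
$\left(-1\right) 8 \left(\left(-2 - q{\left(\left(-2\right) \left(-3\right) \right)}\right) - 2\right) = \left(-1\right) 8 \left(\left(-2 - - 4 \left(\left(-2\right) \left(-3\right)\right)\right) - 2\right) = - 8 \left(\left(-2 - \left(-4\right) 6\right) - 2\right) = - 8 \left(\left(-2 - -24\right) - 2\right) = - 8 \left(\left(-2 + 24\right) - 2\right) = - 8 \left(22 - 2\right) = \left(-8\right) 20 = -160$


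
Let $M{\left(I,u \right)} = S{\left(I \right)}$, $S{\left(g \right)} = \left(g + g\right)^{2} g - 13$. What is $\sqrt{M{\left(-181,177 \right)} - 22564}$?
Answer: $3 i \sqrt{2637949} \approx 4872.5 i$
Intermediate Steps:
$S{\left(g \right)} = -13 + 4 g^{3}$ ($S{\left(g \right)} = \left(2 g\right)^{2} g - 13 = 4 g^{2} g - 13 = 4 g^{3} - 13 = -13 + 4 g^{3}$)
$M{\left(I,u \right)} = -13 + 4 I^{3}$
$\sqrt{M{\left(-181,177 \right)} - 22564} = \sqrt{\left(-13 + 4 \left(-181\right)^{3}\right) - 22564} = \sqrt{\left(-13 + 4 \left(-5929741\right)\right) - 22564} = \sqrt{\left(-13 - 23718964\right) - 22564} = \sqrt{-23718977 - 22564} = \sqrt{-23741541} = 3 i \sqrt{2637949}$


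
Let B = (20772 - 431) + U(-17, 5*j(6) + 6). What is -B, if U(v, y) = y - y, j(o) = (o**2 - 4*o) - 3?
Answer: -20341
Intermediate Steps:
j(o) = -3 + o**2 - 4*o
U(v, y) = 0
B = 20341 (B = (20772 - 431) + 0 = 20341 + 0 = 20341)
-B = -1*20341 = -20341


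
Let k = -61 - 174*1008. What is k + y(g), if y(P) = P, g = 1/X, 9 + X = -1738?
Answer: -306516392/1747 ≈ -1.7545e+5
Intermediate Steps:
X = -1747 (X = -9 - 1738 = -1747)
k = -175453 (k = -61 - 175392 = -175453)
g = -1/1747 (g = 1/(-1747) = -1/1747 ≈ -0.00057241)
k + y(g) = -175453 - 1/1747 = -306516392/1747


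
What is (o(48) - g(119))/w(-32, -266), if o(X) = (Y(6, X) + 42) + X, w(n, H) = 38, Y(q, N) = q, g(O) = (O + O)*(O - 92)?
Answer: -3165/19 ≈ -166.58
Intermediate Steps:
g(O) = 2*O*(-92 + O) (g(O) = (2*O)*(-92 + O) = 2*O*(-92 + O))
o(X) = 48 + X (o(X) = (6 + 42) + X = 48 + X)
(o(48) - g(119))/w(-32, -266) = ((48 + 48) - 2*119*(-92 + 119))/38 = (96 - 2*119*27)*(1/38) = (96 - 1*6426)*(1/38) = (96 - 6426)*(1/38) = -6330*1/38 = -3165/19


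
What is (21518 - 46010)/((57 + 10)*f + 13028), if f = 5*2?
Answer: -4082/2283 ≈ -1.7880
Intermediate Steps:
f = 10
(21518 - 46010)/((57 + 10)*f + 13028) = (21518 - 46010)/((57 + 10)*10 + 13028) = -24492/(67*10 + 13028) = -24492/(670 + 13028) = -24492/13698 = -24492*1/13698 = -4082/2283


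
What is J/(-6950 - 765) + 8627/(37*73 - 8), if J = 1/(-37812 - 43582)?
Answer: 5417365285863/1691082034030 ≈ 3.2035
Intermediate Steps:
J = -1/81394 (J = 1/(-81394) = -1/81394 ≈ -1.2286e-5)
J/(-6950 - 765) + 8627/(37*73 - 8) = -1/(81394*(-6950 - 765)) + 8627/(37*73 - 8) = -1/81394/(-7715) + 8627/(2701 - 8) = -1/81394*(-1/7715) + 8627/2693 = 1/627954710 + 8627*(1/2693) = 1/627954710 + 8627/2693 = 5417365285863/1691082034030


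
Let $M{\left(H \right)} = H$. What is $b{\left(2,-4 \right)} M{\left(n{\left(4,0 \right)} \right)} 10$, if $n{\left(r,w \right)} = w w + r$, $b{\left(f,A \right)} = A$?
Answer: $-160$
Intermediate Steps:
$n{\left(r,w \right)} = r + w^{2}$ ($n{\left(r,w \right)} = w^{2} + r = r + w^{2}$)
$b{\left(2,-4 \right)} M{\left(n{\left(4,0 \right)} \right)} 10 = - 4 \left(4 + 0^{2}\right) 10 = - 4 \left(4 + 0\right) 10 = \left(-4\right) 4 \cdot 10 = \left(-16\right) 10 = -160$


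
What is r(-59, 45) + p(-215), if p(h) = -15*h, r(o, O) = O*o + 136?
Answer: 706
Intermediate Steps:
r(o, O) = 136 + O*o
r(-59, 45) + p(-215) = (136 + 45*(-59)) - 15*(-215) = (136 - 2655) + 3225 = -2519 + 3225 = 706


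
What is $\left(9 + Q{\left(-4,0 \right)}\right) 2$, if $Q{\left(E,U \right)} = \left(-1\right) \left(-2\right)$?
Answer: $22$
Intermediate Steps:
$Q{\left(E,U \right)} = 2$
$\left(9 + Q{\left(-4,0 \right)}\right) 2 = \left(9 + 2\right) 2 = 11 \cdot 2 = 22$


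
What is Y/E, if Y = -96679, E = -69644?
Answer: 96679/69644 ≈ 1.3882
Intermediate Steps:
Y/E = -96679/(-69644) = -96679*(-1/69644) = 96679/69644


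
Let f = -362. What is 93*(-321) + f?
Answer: -30215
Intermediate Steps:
93*(-321) + f = 93*(-321) - 362 = -29853 - 362 = -30215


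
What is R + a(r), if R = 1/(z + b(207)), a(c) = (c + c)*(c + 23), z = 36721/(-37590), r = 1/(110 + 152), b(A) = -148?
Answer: 32461283127/192204607202 ≈ 0.16889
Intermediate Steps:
r = 1/262 ≈ 0.0038168
z = -36721/37590 (z = 36721*(-1/37590) = -36721/37590 ≈ -0.97688)
a(c) = 2*c*(23 + c) (a(c) = (2*c)*(23 + c) = 2*c*(23 + c))
R = -37590/5600041 (R = 1/(-36721/37590 - 148) = 1/(-5600041/37590) = -37590/5600041 ≈ -0.0067125)
R + a(r) = -37590/5600041 + 2*(1/262)*(23 + 1/262) = -37590/5600041 + 2*(1/262)*(6027/262) = -37590/5600041 + 6027/34322 = 32461283127/192204607202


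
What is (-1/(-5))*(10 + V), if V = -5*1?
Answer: 1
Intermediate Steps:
V = -5
(-1/(-5))*(10 + V) = (-1/(-5))*(10 - 5) = -1*(-⅕)*5 = (⅕)*5 = 1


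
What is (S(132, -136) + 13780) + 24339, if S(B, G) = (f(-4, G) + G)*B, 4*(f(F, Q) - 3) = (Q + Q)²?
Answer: 2462035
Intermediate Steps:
f(F, Q) = 3 + Q² (f(F, Q) = 3 + (Q + Q)²/4 = 3 + (2*Q)²/4 = 3 + (4*Q²)/4 = 3 + Q²)
S(B, G) = B*(3 + G + G²) (S(B, G) = ((3 + G²) + G)*B = (3 + G + G²)*B = B*(3 + G + G²))
(S(132, -136) + 13780) + 24339 = (132*(3 - 136 + (-136)²) + 13780) + 24339 = (132*(3 - 136 + 18496) + 13780) + 24339 = (132*18363 + 13780) + 24339 = (2423916 + 13780) + 24339 = 2437696 + 24339 = 2462035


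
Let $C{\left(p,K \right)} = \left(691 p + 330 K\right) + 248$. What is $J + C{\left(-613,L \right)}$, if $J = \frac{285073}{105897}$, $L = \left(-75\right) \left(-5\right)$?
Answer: $- \frac{31724867672}{105897} \approx -2.9958 \cdot 10^{5}$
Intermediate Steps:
$L = 375$
$C{\left(p,K \right)} = 248 + 330 K + 691 p$ ($C{\left(p,K \right)} = \left(330 K + 691 p\right) + 248 = 248 + 330 K + 691 p$)
$J = \frac{285073}{105897}$ ($J = 285073 \cdot \frac{1}{105897} = \frac{285073}{105897} \approx 2.692$)
$J + C{\left(-613,L \right)} = \frac{285073}{105897} + \left(248 + 330 \cdot 375 + 691 \left(-613\right)\right) = \frac{285073}{105897} + \left(248 + 123750 - 423583\right) = \frac{285073}{105897} - 299585 = - \frac{31724867672}{105897}$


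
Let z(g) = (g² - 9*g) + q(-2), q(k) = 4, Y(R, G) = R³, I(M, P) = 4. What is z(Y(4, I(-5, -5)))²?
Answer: 12418576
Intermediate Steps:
z(g) = 4 + g² - 9*g (z(g) = (g² - 9*g) + 4 = 4 + g² - 9*g)
z(Y(4, I(-5, -5)))² = (4 + (4³)² - 9*4³)² = (4 + 64² - 9*64)² = (4 + 4096 - 576)² = 3524² = 12418576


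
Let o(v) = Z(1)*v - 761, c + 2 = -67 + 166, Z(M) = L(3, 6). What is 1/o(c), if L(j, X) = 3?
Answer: -1/470 ≈ -0.0021277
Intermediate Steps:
Z(M) = 3
c = 97 (c = -2 + (-67 + 166) = -2 + 99 = 97)
o(v) = -761 + 3*v (o(v) = 3*v - 761 = -761 + 3*v)
1/o(c) = 1/(-761 + 3*97) = 1/(-761 + 291) = 1/(-470) = -1/470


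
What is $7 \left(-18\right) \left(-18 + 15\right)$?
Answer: $378$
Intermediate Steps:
$7 \left(-18\right) \left(-18 + 15\right) = \left(-126\right) \left(-3\right) = 378$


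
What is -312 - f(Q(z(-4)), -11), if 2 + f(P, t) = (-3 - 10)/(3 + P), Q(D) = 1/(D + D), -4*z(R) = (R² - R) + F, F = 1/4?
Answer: -71797/235 ≈ -305.52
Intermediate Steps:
F = ¼ ≈ 0.25000
z(R) = -1/16 - R²/4 + R/4 (z(R) = -((R² - R) + ¼)/4 = -(¼ + R² - R)/4 = -1/16 - R²/4 + R/4)
Q(D) = 1/(2*D)
f(P, t) = -2 - 13/(3 + P) (f(P, t) = -2 + (-3 - 10)/(3 + P) = -2 - 13/(3 + P))
-312 - f(Q(z(-4)), -11) = -312 - (-19 - 1/(-1/16 - ¼*(-4)² + (¼)*(-4)))/(3 + 1/(2*(-1/16 - ¼*(-4)² + (¼)*(-4)))) = -312 - (-19 - 1/(-1/16 - ¼*16 - 1))/(3 + 1/(2*(-1/16 - ¼*16 - 1))) = -312 - (-19 - 1/(-1/16 - 4 - 1))/(3 + 1/(2*(-1/16 - 4 - 1))) = -312 - (-19 - 1/(-81/16))/(3 + 1/(2*(-81/16))) = -312 - (-19 - (-16)/81)/(3 + (½)*(-16/81)) = -312 - (-19 - 2*(-8/81))/(3 - 8/81) = -312 - (-19 + 16/81)/235/81 = -312 - 81*(-1523)/(235*81) = -312 - 1*(-1523/235) = -312 + 1523/235 = -71797/235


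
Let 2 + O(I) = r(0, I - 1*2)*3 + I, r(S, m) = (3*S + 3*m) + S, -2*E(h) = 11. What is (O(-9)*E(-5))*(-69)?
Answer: -41745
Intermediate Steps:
E(h) = -11/2 (E(h) = -1/2*11 = -11/2)
r(S, m) = 3*m + 4*S
O(I) = -20 + 10*I (O(I) = -2 + ((3*(I - 1*2) + 4*0)*3 + I) = -2 + ((3*(I - 2) + 0)*3 + I) = -2 + ((3*(-2 + I) + 0)*3 + I) = -2 + (((-6 + 3*I) + 0)*3 + I) = -2 + ((-6 + 3*I)*3 + I) = -2 + ((-18 + 9*I) + I) = -2 + (-18 + 10*I) = -20 + 10*I)
(O(-9)*E(-5))*(-69) = ((-20 + 10*(-9))*(-11/2))*(-69) = ((-20 - 90)*(-11/2))*(-69) = -110*(-11/2)*(-69) = 605*(-69) = -41745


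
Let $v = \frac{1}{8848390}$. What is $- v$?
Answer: $- \frac{1}{8848390} \approx -1.1301 \cdot 10^{-7}$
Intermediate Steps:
$v = \frac{1}{8848390} \approx 1.1301 \cdot 10^{-7}$
$- v = \left(-1\right) \frac{1}{8848390} = - \frac{1}{8848390}$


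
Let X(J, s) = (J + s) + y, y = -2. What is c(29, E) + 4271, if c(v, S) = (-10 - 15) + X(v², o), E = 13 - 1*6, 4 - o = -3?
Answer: 5092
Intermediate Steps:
o = 7 (o = 4 - 1*(-3) = 4 + 3 = 7)
E = 7 (E = 13 - 6 = 7)
X(J, s) = -2 + J + s (X(J, s) = (J + s) - 2 = -2 + J + s)
c(v, S) = -20 + v² (c(v, S) = (-10 - 15) + (-2 + v² + 7) = -25 + (5 + v²) = -20 + v²)
c(29, E) + 4271 = (-20 + 29²) + 4271 = (-20 + 841) + 4271 = 821 + 4271 = 5092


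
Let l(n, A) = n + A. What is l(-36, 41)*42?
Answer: 210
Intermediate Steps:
l(n, A) = A + n
l(-36, 41)*42 = (41 - 36)*42 = 5*42 = 210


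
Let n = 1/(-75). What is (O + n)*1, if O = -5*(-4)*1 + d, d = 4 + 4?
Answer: 2099/75 ≈ 27.987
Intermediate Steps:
d = 8
O = 28 (O = -5*(-4)*1 + 8 = 20*1 + 8 = 20 + 8 = 28)
n = -1/75 ≈ -0.013333
(O + n)*1 = (28 - 1/75)*1 = (2099/75)*1 = 2099/75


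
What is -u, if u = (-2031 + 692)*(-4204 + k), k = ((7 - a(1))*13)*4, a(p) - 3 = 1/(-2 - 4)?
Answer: -16017118/3 ≈ -5.3390e+6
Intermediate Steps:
a(p) = 17/6 (a(p) = 3 + 1/(-2 - 4) = 3 + 1/(-6) = 3 - ⅙ = 17/6)
k = 650/3 (k = ((7 - 1*17/6)*13)*4 = ((7 - 17/6)*13)*4 = ((25/6)*13)*4 = (325/6)*4 = 650/3 ≈ 216.67)
u = 16017118/3 (u = (-2031 + 692)*(-4204 + 650/3) = -1339*(-11962/3) = 16017118/3 ≈ 5.3390e+6)
-u = -1*16017118/3 = -16017118/3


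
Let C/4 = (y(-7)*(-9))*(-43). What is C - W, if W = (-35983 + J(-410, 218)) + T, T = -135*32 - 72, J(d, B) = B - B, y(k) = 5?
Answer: 48115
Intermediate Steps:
J(d, B) = 0
T = -4392 (T = -4320 - 72 = -4392)
C = 7740 (C = 4*((5*(-9))*(-43)) = 4*(-45*(-43)) = 4*1935 = 7740)
W = -40375 (W = (-35983 + 0) - 4392 = -35983 - 4392 = -40375)
C - W = 7740 - 1*(-40375) = 7740 + 40375 = 48115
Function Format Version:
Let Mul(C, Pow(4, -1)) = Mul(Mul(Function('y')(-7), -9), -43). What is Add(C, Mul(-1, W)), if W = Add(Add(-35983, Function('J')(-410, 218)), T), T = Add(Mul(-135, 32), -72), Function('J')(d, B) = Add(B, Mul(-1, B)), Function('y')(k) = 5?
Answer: 48115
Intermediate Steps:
Function('J')(d, B) = 0
T = -4392 (T = Add(-4320, -72) = -4392)
C = 7740 (C = Mul(4, Mul(Mul(5, -9), -43)) = Mul(4, Mul(-45, -43)) = Mul(4, 1935) = 7740)
W = -40375 (W = Add(Add(-35983, 0), -4392) = Add(-35983, -4392) = -40375)
Add(C, Mul(-1, W)) = Add(7740, Mul(-1, -40375)) = Add(7740, 40375) = 48115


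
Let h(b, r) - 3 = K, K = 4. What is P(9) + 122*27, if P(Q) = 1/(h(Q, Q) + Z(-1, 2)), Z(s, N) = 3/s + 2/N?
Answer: 16471/5 ≈ 3294.2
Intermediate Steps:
Z(s, N) = 2/N + 3/s
h(b, r) = 7 (h(b, r) = 3 + 4 = 7)
P(Q) = ⅕ (P(Q) = 1/(7 + (2/2 + 3/(-1))) = 1/(7 + (2*(½) + 3*(-1))) = 1/(7 + (1 - 3)) = 1/(7 - 2) = 1/5 = ⅕)
P(9) + 122*27 = ⅕ + 122*27 = ⅕ + 3294 = 16471/5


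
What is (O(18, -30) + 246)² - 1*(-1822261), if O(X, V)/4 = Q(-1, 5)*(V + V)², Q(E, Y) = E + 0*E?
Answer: 202157977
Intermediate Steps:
Q(E, Y) = E (Q(E, Y) = E + 0 = E)
O(X, V) = -16*V² (O(X, V) = 4*(-(V + V)²) = 4*(-(2*V)²) = 4*(-4*V²) = -16*V²)
(O(18, -30) + 246)² - 1*(-1822261) = (-16*(-30)² + 246)² - 1*(-1822261) = (-16*900 + 246)² + 1822261 = (-14400 + 246)² + 1822261 = (-14154)² + 1822261 = 200335716 + 1822261 = 202157977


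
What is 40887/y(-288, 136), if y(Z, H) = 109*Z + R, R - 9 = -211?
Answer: -40887/31594 ≈ -1.2941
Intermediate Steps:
R = -202 (R = 9 - 211 = -202)
y(Z, H) = -202 + 109*Z (y(Z, H) = 109*Z - 202 = -202 + 109*Z)
40887/y(-288, 136) = 40887/(-202 + 109*(-288)) = 40887/(-202 - 31392) = 40887/(-31594) = 40887*(-1/31594) = -40887/31594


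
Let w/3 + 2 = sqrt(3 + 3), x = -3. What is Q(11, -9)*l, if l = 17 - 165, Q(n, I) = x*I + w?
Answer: -3108 - 444*sqrt(6) ≈ -4195.6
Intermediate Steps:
w = -6 + 3*sqrt(6) (w = -6 + 3*sqrt(3 + 3) = -6 + 3*sqrt(6) ≈ 1.3485)
Q(n, I) = -6 - 3*I + 3*sqrt(6) (Q(n, I) = -3*I + (-6 + 3*sqrt(6)) = -6 - 3*I + 3*sqrt(6))
l = -148
Q(11, -9)*l = (-6 - 3*(-9) + 3*sqrt(6))*(-148) = (-6 + 27 + 3*sqrt(6))*(-148) = (21 + 3*sqrt(6))*(-148) = -3108 - 444*sqrt(6)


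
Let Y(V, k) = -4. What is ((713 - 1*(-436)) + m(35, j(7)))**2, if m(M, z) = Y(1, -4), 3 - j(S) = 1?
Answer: 1311025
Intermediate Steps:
j(S) = 2 (j(S) = 3 - 1*1 = 3 - 1 = 2)
m(M, z) = -4
((713 - 1*(-436)) + m(35, j(7)))**2 = ((713 - 1*(-436)) - 4)**2 = ((713 + 436) - 4)**2 = (1149 - 4)**2 = 1145**2 = 1311025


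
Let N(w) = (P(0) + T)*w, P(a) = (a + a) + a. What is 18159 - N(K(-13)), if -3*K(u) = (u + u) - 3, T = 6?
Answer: 18101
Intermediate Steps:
P(a) = 3*a (P(a) = 2*a + a = 3*a)
K(u) = 1 - 2*u/3 (K(u) = -((u + u) - 3)/3 = -(2*u - 3)/3 = -(-3 + 2*u)/3 = 1 - 2*u/3)
N(w) = 6*w (N(w) = (3*0 + 6)*w = (0 + 6)*w = 6*w)
18159 - N(K(-13)) = 18159 - 6*(1 - ⅔*(-13)) = 18159 - 6*(1 + 26/3) = 18159 - 6*29/3 = 18159 - 1*58 = 18159 - 58 = 18101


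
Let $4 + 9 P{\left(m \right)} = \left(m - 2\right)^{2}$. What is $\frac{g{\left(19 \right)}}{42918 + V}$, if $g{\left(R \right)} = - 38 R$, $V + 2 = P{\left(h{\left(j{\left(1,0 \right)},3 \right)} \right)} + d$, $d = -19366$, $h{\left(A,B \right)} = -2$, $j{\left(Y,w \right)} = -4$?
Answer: $- \frac{1083}{35327} \approx -0.030656$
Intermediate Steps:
$P{\left(m \right)} = - \frac{4}{9} + \frac{\left(-2 + m\right)^{2}}{9}$ ($P{\left(m \right)} = - \frac{4}{9} + \frac{\left(m - 2\right)^{2}}{9} = - \frac{4}{9} + \frac{\left(-2 + m\right)^{2}}{9}$)
$V = - \frac{58100}{3}$ ($V = -2 - \left(19366 + \frac{2 \left(-4 - 2\right)}{9}\right) = -2 - \left(19366 + \frac{2}{9} \left(-6\right)\right) = -2 + \left(\frac{4}{3} - 19366\right) = -2 - \frac{58094}{3} = - \frac{58100}{3} \approx -19367.0$)
$\frac{g{\left(19 \right)}}{42918 + V} = \frac{\left(-38\right) 19}{42918 - \frac{58100}{3}} = - \frac{722}{\frac{70654}{3}} = \left(-722\right) \frac{3}{70654} = - \frac{1083}{35327}$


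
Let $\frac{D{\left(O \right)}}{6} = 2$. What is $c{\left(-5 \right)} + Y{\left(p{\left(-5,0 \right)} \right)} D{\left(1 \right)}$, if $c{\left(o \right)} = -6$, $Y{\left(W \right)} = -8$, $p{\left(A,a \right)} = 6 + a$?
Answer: $-102$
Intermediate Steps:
$D{\left(O \right)} = 12$ ($D{\left(O \right)} = 6 \cdot 2 = 12$)
$c{\left(-5 \right)} + Y{\left(p{\left(-5,0 \right)} \right)} D{\left(1 \right)} = -6 - 96 = -102$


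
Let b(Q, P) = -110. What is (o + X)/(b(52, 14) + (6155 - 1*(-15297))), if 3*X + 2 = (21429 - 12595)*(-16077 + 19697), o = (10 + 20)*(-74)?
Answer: 15986209/32013 ≈ 499.37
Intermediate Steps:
o = -2220 (o = 30*(-74) = -2220)
X = 31979078/3 (X = -2/3 + ((21429 - 12595)*(-16077 + 19697))/3 = -2/3 + (8834*3620)/3 = -2/3 + (1/3)*31979080 = -2/3 + 31979080/3 = 31979078/3 ≈ 1.0660e+7)
(o + X)/(b(52, 14) + (6155 - 1*(-15297))) = (-2220 + 31979078/3)/(-110 + (6155 - 1*(-15297))) = 31972418/(3*(-110 + (6155 + 15297))) = 31972418/(3*(-110 + 21452)) = (31972418/3)/21342 = (31972418/3)*(1/21342) = 15986209/32013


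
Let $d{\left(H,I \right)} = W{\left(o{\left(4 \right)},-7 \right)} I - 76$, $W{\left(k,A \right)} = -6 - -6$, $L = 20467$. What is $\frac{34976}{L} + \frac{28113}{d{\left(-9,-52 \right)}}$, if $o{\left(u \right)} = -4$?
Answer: $- \frac{572730595}{1555492} \approx -368.2$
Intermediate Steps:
$W{\left(k,A \right)} = 0$ ($W{\left(k,A \right)} = -6 + 6 = 0$)
$d{\left(H,I \right)} = -76$ ($d{\left(H,I \right)} = 0 I - 76 = 0 - 76 = -76$)
$\frac{34976}{L} + \frac{28113}{d{\left(-9,-52 \right)}} = \frac{34976}{20467} + \frac{28113}{-76} = 34976 \cdot \frac{1}{20467} + 28113 \left(- \frac{1}{76}\right) = \frac{34976}{20467} - \frac{28113}{76} = - \frac{572730595}{1555492}$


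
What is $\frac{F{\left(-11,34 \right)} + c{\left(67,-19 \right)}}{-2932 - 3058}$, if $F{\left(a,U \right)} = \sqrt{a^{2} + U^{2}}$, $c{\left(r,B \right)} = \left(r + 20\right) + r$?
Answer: $- \frac{77}{2995} - \frac{\sqrt{1277}}{5990} \approx -0.031675$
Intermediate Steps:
$c{\left(r,B \right)} = 20 + 2 r$ ($c{\left(r,B \right)} = \left(20 + r\right) + r = 20 + 2 r$)
$F{\left(a,U \right)} = \sqrt{U^{2} + a^{2}}$
$\frac{F{\left(-11,34 \right)} + c{\left(67,-19 \right)}}{-2932 - 3058} = \frac{\sqrt{34^{2} + \left(-11\right)^{2}} + \left(20 + 2 \cdot 67\right)}{-2932 - 3058} = \frac{\sqrt{1156 + 121} + \left(20 + 134\right)}{-5990} = \left(\sqrt{1277} + 154\right) \left(- \frac{1}{5990}\right) = \left(154 + \sqrt{1277}\right) \left(- \frac{1}{5990}\right) = - \frac{77}{2995} - \frac{\sqrt{1277}}{5990}$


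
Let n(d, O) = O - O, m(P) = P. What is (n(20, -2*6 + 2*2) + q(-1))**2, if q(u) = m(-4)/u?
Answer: 16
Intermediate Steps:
n(d, O) = 0
q(u) = -4/u
(n(20, -2*6 + 2*2) + q(-1))**2 = (0 - 4/(-1))**2 = (0 - 4*(-1))**2 = (0 + 4)**2 = 4**2 = 16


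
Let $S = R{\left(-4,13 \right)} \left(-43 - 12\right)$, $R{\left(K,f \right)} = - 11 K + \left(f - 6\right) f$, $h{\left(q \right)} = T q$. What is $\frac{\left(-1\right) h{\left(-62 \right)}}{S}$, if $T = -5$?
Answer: $\frac{62}{1485} \approx 0.041751$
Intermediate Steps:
$h{\left(q \right)} = - 5 q$
$R{\left(K,f \right)} = - 11 K + f \left(-6 + f\right)$ ($R{\left(K,f \right)} = - 11 K + \left(-6 + f\right) f = - 11 K + f \left(-6 + f\right)$)
$S = -7425$ ($S = \left(13^{2} - -44 - 78\right) \left(-43 - 12\right) = \left(169 + 44 - 78\right) \left(-55\right) = 135 \left(-55\right) = -7425$)
$\frac{\left(-1\right) h{\left(-62 \right)}}{S} = \frac{\left(-1\right) \left(\left(-5\right) \left(-62\right)\right)}{-7425} = \left(-1\right) 310 \left(- \frac{1}{7425}\right) = \left(-310\right) \left(- \frac{1}{7425}\right) = \frac{62}{1485}$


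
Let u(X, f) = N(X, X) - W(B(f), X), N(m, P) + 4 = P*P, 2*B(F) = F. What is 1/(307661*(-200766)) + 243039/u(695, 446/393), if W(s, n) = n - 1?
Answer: 15012000949600387/29792310626074602 ≈ 0.50389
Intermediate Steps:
B(F) = F/2
N(m, P) = -4 + P² (N(m, P) = -4 + P*P = -4 + P²)
W(s, n) = -1 + n
u(X, f) = -3 + X² - X (u(X, f) = (-4 + X²) - (-1 + X) = (-4 + X²) + (1 - X) = -3 + X² - X)
1/(307661*(-200766)) + 243039/u(695, 446/393) = 1/(307661*(-200766)) + 243039/(-3 + 695² - 1*695) = (1/307661)*(-1/200766) + 243039/(-3 + 483025 - 695) = -1/61767868326 + 243039/482327 = 15012000949600387/29792310626074602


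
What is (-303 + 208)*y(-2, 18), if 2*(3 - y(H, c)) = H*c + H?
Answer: -2090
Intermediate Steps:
y(H, c) = 3 - H/2 - H*c/2 (y(H, c) = 3 - (H*c + H)/2 = 3 - (H + H*c)/2 = 3 + (-H/2 - H*c/2) = 3 - H/2 - H*c/2)
(-303 + 208)*y(-2, 18) = (-303 + 208)*(3 - ½*(-2) - ½*(-2)*18) = -95*(3 + 1 + 18) = -95*22 = -2090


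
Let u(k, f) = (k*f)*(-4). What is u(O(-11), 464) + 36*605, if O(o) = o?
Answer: 42196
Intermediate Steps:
u(k, f) = -4*f*k (u(k, f) = (f*k)*(-4) = -4*f*k)
u(O(-11), 464) + 36*605 = -4*464*(-11) + 36*605 = 20416 + 21780 = 42196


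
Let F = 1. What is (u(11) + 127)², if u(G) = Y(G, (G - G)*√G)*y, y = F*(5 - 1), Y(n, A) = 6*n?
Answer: 152881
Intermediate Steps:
y = 4 (y = 1*(5 - 1) = 1*4 = 4)
u(G) = 24*G (u(G) = (6*G)*4 = 24*G)
(u(11) + 127)² = (24*11 + 127)² = (264 + 127)² = 391² = 152881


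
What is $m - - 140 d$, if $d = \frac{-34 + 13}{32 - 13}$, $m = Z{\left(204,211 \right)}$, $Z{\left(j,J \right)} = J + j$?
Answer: $\frac{4945}{19} \approx 260.26$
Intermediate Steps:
$m = 415$ ($m = 211 + 204 = 415$)
$d = - \frac{21}{19} \approx -1.1053$
$m - - 140 d = 415 - \left(-140\right) \left(- \frac{21}{19}\right) = 415 - \frac{2940}{19} = \frac{4945}{19}$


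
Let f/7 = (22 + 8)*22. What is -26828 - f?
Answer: -31448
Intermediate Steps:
f = 4620 (f = 7*((22 + 8)*22) = 7*(30*22) = 7*660 = 4620)
-26828 - f = -26828 - 1*4620 = -26828 - 4620 = -31448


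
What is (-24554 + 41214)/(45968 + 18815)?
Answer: 16660/64783 ≈ 0.25717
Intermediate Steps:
(-24554 + 41214)/(45968 + 18815) = 16660/64783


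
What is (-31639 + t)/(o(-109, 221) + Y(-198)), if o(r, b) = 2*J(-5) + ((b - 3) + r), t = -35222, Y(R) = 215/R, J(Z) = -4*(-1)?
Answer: -13238478/22951 ≈ -576.81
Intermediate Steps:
J(Z) = 4
o(r, b) = 5 + b + r (o(r, b) = 2*4 + ((b - 3) + r) = 8 + ((-3 + b) + r) = 8 + (-3 + b + r) = 5 + b + r)
(-31639 + t)/(o(-109, 221) + Y(-198)) = (-31639 - 35222)/((5 + 221 - 109) + 215/(-198)) = -66861/(117 + 215*(-1/198)) = -66861/(117 - 215/198) = -66861/22951/198 = -66861*198/22951 = -13238478/22951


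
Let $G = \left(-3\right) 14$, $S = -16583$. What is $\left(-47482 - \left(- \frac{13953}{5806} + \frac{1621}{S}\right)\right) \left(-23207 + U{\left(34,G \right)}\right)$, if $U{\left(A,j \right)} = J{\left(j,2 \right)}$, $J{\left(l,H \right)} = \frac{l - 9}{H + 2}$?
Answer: $\frac{424584163212752969}{385123592} \approx 1.1025 \cdot 10^{9}$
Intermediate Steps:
$J{\left(l,H \right)} = \frac{-9 + l}{2 + H}$
$G = -42$
$U{\left(A,j \right)} = - \frac{9}{4} + \frac{j}{4}$ ($U{\left(A,j \right)} = \frac{-9 + j}{2 + 2} = \frac{-9 + j}{4} = - \frac{9}{4} + \frac{j}{4}$)
$\left(-47482 - \left(- \frac{13953}{5806} + \frac{1621}{S}\right)\right) \left(-23207 + U{\left(34,G \right)}\right) = \left(-47482 - \left(- \frac{13953}{5806} - \frac{1621}{16583}\right)\right) \left(-23207 + \left(- \frac{9}{4} + \frac{1}{4} \left(-42\right)\right)\right) = \left(-47482 - - \frac{240794125}{96280898}\right) \left(-23207 - \frac{51}{4}\right) = \left(-47482 + \left(\frac{1621}{16583} + \frac{13953}{5806}\right)\right) \left(-23207 - \frac{51}{4}\right) = \left(-47482 + \frac{240794125}{96280898}\right) \left(- \frac{92879}{4}\right) = \left(- \frac{4571368804711}{96280898}\right) \left(- \frac{92879}{4}\right) = \frac{424584163212752969}{385123592}$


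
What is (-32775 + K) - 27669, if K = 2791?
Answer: -57653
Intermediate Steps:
(-32775 + K) - 27669 = (-32775 + 2791) - 27669 = -29984 - 27669 = -57653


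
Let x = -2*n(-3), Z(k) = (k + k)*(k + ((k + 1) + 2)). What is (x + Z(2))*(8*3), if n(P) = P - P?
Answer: 672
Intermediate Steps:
n(P) = 0
Z(k) = 2*k*(3 + 2*k) (Z(k) = (2*k)*(k + ((1 + k) + 2)) = (2*k)*(k + (3 + k)) = (2*k)*(3 + 2*k) = 2*k*(3 + 2*k))
x = 0 (x = -2*0 = 0)
(x + Z(2))*(8*3) = (0 + 2*2*(3 + 2*2))*(8*3) = (0 + 2*2*(3 + 4))*24 = (0 + 2*2*7)*24 = (0 + 28)*24 = 28*24 = 672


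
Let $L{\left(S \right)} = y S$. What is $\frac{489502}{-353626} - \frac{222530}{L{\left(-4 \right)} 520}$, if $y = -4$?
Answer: $- \frac{4751151}{168896} \approx -28.131$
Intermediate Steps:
$L{\left(S \right)} = - 4 S$
$\frac{489502}{-353626} - \frac{222530}{L{\left(-4 \right)} 520} = \frac{489502}{-353626} - \frac{222530}{\left(-4\right) \left(-4\right) 520} = 489502 \left(- \frac{1}{353626}\right) - \frac{222530}{16 \cdot 520} = - \frac{281}{203} - \frac{222530}{8320} = - \frac{281}{203} - \frac{22253}{832} = - \frac{4751151}{168896}$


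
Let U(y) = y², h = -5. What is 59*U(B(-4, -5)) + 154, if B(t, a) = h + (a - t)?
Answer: 2278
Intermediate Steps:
B(t, a) = -5 + a - t (B(t, a) = -5 + (a - t) = -5 + a - t)
59*U(B(-4, -5)) + 154 = 59*(-5 - 5 - 1*(-4))² + 154 = 59*(-5 - 5 + 4)² + 154 = 59*(-6)² + 154 = 59*36 + 154 = 2124 + 154 = 2278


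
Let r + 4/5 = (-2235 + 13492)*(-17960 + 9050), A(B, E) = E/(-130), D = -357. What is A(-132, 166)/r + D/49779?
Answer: -775818123419/108177924151986 ≈ -0.0071717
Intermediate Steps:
A(B, E) = -E/130 (A(B, E) = E*(-1/130) = -E/130)
r = -501499354/5 (r = -⅘ + (-2235 + 13492)*(-17960 + 9050) = -⅘ + 11257*(-8910) = -⅘ - 100299870 = -501499354/5 ≈ -1.0030e+8)
A(-132, 166)/r + D/49779 = (-1/130*166)/(-501499354/5) - 357/49779 = -83/65*(-5/501499354) - 357*1/49779 = 83/6519491602 - 119/16593 = -775818123419/108177924151986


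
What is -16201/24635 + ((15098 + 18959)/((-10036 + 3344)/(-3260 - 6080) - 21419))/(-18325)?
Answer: -593827134335623/903083877763860 ≈ -0.65755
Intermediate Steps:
-16201/24635 + ((15098 + 18959)/((-10036 + 3344)/(-3260 - 6080) - 21419))/(-18325) = -16201*1/24635 + (34057/(-6692/(-9340) - 21419))*(-1/18325) = -16201/24635 + (34057/(-6692*(-1/9340) - 21419))*(-1/18325) = -16201/24635 + (34057/(1673/2335 - 21419))*(-1/18325) = -16201/24635 + (34057/(-50011692/2335))*(-1/18325) = -16201/24635 + (34057*(-2335/50011692))*(-1/18325) = -16201/24635 - 79523095/50011692*(-1/18325) = -16201/24635 + 15904619/183292851180 = -593827134335623/903083877763860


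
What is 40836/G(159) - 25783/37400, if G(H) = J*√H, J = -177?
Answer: -25783/37400 - 13612*√159/9381 ≈ -18.986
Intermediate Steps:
G(H) = -177*√H
40836/G(159) - 25783/37400 = 40836/((-177*√159)) - 25783/37400 = 40836*(-√159/28143) - 25783*1/37400 = -13612*√159/9381 - 25783/37400 = -25783/37400 - 13612*√159/9381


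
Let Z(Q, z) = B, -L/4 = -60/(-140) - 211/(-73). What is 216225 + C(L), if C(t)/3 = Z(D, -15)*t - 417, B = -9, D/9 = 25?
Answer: 110034882/511 ≈ 2.1533e+5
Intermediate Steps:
D = 225 (D = 9*25 = 225)
L = -6784/511 (L = -4*(-60/(-140) - 211/(-73)) = -4*(-60*(-1/140) - 211*(-1/73)) = -4*(3/7 + 211/73) = -4*1696/511 = -6784/511 ≈ -13.276)
Z(Q, z) = -9
C(t) = -1251 - 27*t (C(t) = 3*(-9*t - 417) = 3*(-417 - 9*t) = -1251 - 27*t)
216225 + C(L) = 216225 + (-1251 - 27*(-6784/511)) = 216225 + (-1251 + 183168/511) = 216225 - 456093/511 = 110034882/511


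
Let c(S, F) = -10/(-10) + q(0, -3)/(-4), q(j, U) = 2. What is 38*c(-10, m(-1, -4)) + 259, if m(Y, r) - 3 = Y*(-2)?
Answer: 278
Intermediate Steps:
m(Y, r) = 3 - 2*Y (m(Y, r) = 3 + Y*(-2) = 3 - 2*Y)
c(S, F) = 1/2 (c(S, F) = -10/(-10) + 2/(-4) = -10*(-1/10) + 2*(-1/4) = 1 - 1/2 = 1/2)
38*c(-10, m(-1, -4)) + 259 = 38*(1/2) + 259 = 19 + 259 = 278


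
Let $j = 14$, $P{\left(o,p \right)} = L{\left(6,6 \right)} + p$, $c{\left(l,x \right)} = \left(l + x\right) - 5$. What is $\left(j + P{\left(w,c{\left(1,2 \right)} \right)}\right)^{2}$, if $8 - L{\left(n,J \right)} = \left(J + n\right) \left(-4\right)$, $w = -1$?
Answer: $4624$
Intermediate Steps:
$L{\left(n,J \right)} = 8 + 4 J + 4 n$ ($L{\left(n,J \right)} = 8 - \left(J + n\right) \left(-4\right) = 8 - \left(- 4 J - 4 n\right) = 8 + \left(4 J + 4 n\right) = 8 + 4 J + 4 n$)
$c{\left(l,x \right)} = -5 + l + x$
$P{\left(o,p \right)} = 56 + p$ ($P{\left(o,p \right)} = \left(8 + 4 \cdot 6 + 4 \cdot 6\right) + p = \left(8 + 24 + 24\right) + p = 56 + p$)
$\left(j + P{\left(w,c{\left(1,2 \right)} \right)}\right)^{2} = \left(14 + \left(56 + \left(-5 + 1 + 2\right)\right)\right)^{2} = \left(14 + \left(56 - 2\right)\right)^{2} = \left(14 + 54\right)^{2} = 68^{2} = 4624$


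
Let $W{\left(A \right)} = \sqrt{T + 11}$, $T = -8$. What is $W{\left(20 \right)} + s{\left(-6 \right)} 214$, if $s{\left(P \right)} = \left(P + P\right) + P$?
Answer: $-3852 + \sqrt{3} \approx -3850.3$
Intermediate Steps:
$s{\left(P \right)} = 3 P$ ($s{\left(P \right)} = 2 P + P = 3 P$)
$W{\left(A \right)} = \sqrt{3}$ ($W{\left(A \right)} = \sqrt{-8 + 11} = \sqrt{3}$)
$W{\left(20 \right)} + s{\left(-6 \right)} 214 = \sqrt{3} + 3 \left(-6\right) 214 = \sqrt{3} - 3852 = -3852 + \sqrt{3}$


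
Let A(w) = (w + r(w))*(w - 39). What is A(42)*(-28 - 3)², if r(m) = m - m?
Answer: 121086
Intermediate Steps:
r(m) = 0
A(w) = w*(-39 + w) (A(w) = (w + 0)*(w - 39) = w*(-39 + w))
A(42)*(-28 - 3)² = (42*(-39 + 42))*(-28 - 3)² = (42*3)*(-31)² = 126*961 = 121086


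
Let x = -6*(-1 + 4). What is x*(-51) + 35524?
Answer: 36442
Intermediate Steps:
x = -18 (x = -6*3 = -18)
x*(-51) + 35524 = -18*(-51) + 35524 = 918 + 35524 = 36442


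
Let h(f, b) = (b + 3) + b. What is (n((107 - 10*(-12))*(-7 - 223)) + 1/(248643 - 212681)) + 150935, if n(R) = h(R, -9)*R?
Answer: 33591564771/35962 ≈ 9.3409e+5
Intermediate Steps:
h(f, b) = 3 + 2*b (h(f, b) = (3 + b) + b = 3 + 2*b)
n(R) = -15*R (n(R) = (3 + 2*(-9))*R = (3 - 18)*R = -15*R)
(n((107 - 10*(-12))*(-7 - 223)) + 1/(248643 - 212681)) + 150935 = (-15*(107 - 10*(-12))*(-7 - 223) + 1/(248643 - 212681)) + 150935 = (-15*(107 + 120)*(-230) + 1/35962) + 150935 = (-3405*(-230) + 1/35962) + 150935 = (-15*(-52210) + 1/35962) + 150935 = (783150 + 1/35962) + 150935 = 28163640301/35962 + 150935 = 33591564771/35962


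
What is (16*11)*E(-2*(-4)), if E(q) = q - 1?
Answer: 1232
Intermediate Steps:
E(q) = -1 + q
(16*11)*E(-2*(-4)) = (16*11)*(-1 - 2*(-4)) = 176*(-1 + 8) = 176*7 = 1232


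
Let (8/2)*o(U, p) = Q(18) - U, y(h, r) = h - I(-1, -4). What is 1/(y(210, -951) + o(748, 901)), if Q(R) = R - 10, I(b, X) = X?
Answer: 1/29 ≈ 0.034483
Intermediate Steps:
Q(R) = -10 + R
y(h, r) = 4 + h (y(h, r) = h - 1*(-4) = h + 4 = 4 + h)
o(U, p) = 2 - U/4 (o(U, p) = ((-10 + 18) - U)/4 = (8 - U)/4 = 2 - U/4)
1/(y(210, -951) + o(748, 901)) = 1/((4 + 210) + (2 - 1/4*748)) = 1/(214 + (2 - 187)) = 1/(214 - 185) = 1/29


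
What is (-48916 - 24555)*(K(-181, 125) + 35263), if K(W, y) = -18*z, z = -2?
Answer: -2593452829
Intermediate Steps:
K(W, y) = 36 (K(W, y) = -18*(-2) = 36)
(-48916 - 24555)*(K(-181, 125) + 35263) = (-48916 - 24555)*(36 + 35263) = -73471*35299 = -2593452829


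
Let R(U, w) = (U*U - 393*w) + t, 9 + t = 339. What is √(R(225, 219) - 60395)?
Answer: I*√95507 ≈ 309.04*I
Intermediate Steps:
t = 330 (t = -9 + 339 = 330)
R(U, w) = 330 + U² - 393*w (R(U, w) = (U*U - 393*w) + 330 = (U² - 393*w) + 330 = 330 + U² - 393*w)
√(R(225, 219) - 60395) = √((330 + 225² - 393*219) - 60395) = √((330 + 50625 - 86067) - 60395) = √(-35112 - 60395) = √(-95507) = I*√95507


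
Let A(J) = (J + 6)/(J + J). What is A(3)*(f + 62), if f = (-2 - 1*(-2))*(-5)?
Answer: 93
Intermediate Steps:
f = 0 (f = (-2 + 2)*(-5) = 0*(-5) = 0)
A(J) = (6 + J)/(2*J) (A(J) = (6 + J)/((2*J)) = (6 + J)*(1/(2*J)) = (6 + J)/(2*J))
A(3)*(f + 62) = ((1/2)*(6 + 3)/3)*(0 + 62) = ((1/2)*(1/3)*9)*62 = (3/2)*62 = 93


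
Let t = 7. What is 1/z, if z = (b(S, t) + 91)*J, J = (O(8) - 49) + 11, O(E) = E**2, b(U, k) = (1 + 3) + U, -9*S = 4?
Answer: 9/22126 ≈ 0.00040676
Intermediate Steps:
S = -4/9 (S = -1/9*4 = -4/9 ≈ -0.44444)
b(U, k) = 4 + U
J = 26 (J = (8**2 - 49) + 11 = (64 - 49) + 11 = 15 + 11 = 26)
z = 22126/9 (z = ((4 - 4/9) + 91)*26 = (32/9 + 91)*26 = (851/9)*26 = 22126/9 ≈ 2458.4)
1/z = 1/(22126/9) = 9/22126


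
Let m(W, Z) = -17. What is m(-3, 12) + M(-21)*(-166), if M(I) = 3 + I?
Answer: 2971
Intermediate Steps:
m(-3, 12) + M(-21)*(-166) = -17 + (3 - 21)*(-166) = -17 - 18*(-166) = -17 + 2988 = 2971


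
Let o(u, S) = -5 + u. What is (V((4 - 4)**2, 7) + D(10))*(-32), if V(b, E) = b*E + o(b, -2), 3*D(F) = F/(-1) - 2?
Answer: 288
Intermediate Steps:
D(F) = -2/3 - F/3 (D(F) = (F/(-1) - 2)/3 = (F*(-1) - 2)/3 = (-F - 2)/3 = (-2 - F)/3 = -2/3 - F/3)
V(b, E) = -5 + b + E*b (V(b, E) = b*E + (-5 + b) = E*b + (-5 + b) = -5 + b + E*b)
(V((4 - 4)**2, 7) + D(10))*(-32) = ((-5 + (4 - 4)**2 + 7*(4 - 4)**2) + (-2/3 - 1/3*10))*(-32) = ((-5 + 0**2 + 7*0**2) + (-2/3 - 10/3))*(-32) = ((-5 + 0 + 7*0) - 4)*(-32) = ((-5 + 0 + 0) - 4)*(-32) = (-5 - 4)*(-32) = -9*(-32) = 288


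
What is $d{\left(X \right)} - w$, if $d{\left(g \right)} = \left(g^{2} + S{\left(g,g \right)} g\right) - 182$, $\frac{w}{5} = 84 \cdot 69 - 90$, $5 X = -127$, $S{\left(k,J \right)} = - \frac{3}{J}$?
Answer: $- \frac{701746}{25} \approx -28070.0$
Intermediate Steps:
$X = - \frac{127}{5}$ ($X = \frac{1}{5} \left(-127\right) = - \frac{127}{5} \approx -25.4$)
$w = 28530$ ($w = 5 \left(84 \cdot 69 - 90\right) = 5 \left(5796 - 90\right) = 5 \cdot 5706 = 28530$)
$d{\left(g \right)} = -185 + g^{2}$ ($d{\left(g \right)} = \left(g^{2} + - \frac{3}{g} g\right) - 182 = \left(g^{2} - 3\right) - 182 = \left(-3 + g^{2}\right) - 182 = -185 + g^{2}$)
$d{\left(X \right)} - w = \left(-185 + \left(- \frac{127}{5}\right)^{2}\right) - 28530 = \left(-185 + \frac{16129}{25}\right) - 28530 = \frac{11504}{25} - 28530 = - \frac{701746}{25}$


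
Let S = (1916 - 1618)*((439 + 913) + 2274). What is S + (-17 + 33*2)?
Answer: 1080597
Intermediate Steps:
S = 1080548 (S = 298*(1352 + 2274) = 298*3626 = 1080548)
S + (-17 + 33*2) = 1080548 + (-17 + 33*2) = 1080548 + (-17 + 66) = 1080548 + 49 = 1080597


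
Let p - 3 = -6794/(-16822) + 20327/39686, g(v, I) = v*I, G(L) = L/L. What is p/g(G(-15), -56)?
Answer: -1307180577/18692740976 ≈ -0.069930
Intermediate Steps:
G(L) = 1
g(v, I) = I*v
p = 1307180577/333798946 (p = 3 + (-6794/(-16822) + 20327/39686) = 3 + (-6794*(-1/16822) + 20327*(1/39686)) = 3 + (3397/8411 + 20327/39686) = 3 + 305783739/333798946 = 1307180577/333798946 ≈ 3.9161)
p/g(G(-15), -56) = 1307180577/(333798946*((-56*1))) = (1307180577/333798946)/(-56) = (1307180577/333798946)*(-1/56) = -1307180577/18692740976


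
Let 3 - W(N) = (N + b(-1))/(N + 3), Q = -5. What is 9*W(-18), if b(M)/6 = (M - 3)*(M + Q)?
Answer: 513/5 ≈ 102.60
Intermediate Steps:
b(M) = 6*(-5 + M)*(-3 + M) (b(M) = 6*((M - 3)*(M - 5)) = 6*((-3 + M)*(-5 + M)) = 6*((-5 + M)*(-3 + M)) = 6*(-5 + M)*(-3 + M))
W(N) = 3 - (144 + N)/(3 + N) (W(N) = 3 - (N + (90 - 48*(-1) + 6*(-1)²))/(N + 3) = 3 - (N + (90 + 48 + 6*1))/(3 + N) = 3 - (N + (90 + 48 + 6))/(3 + N) = 3 - (N + 144)/(3 + N) = 3 - (144 + N)/(3 + N))
9*W(-18) = 9*((-135 + 2*(-18))/(3 - 18)) = 9*((-135 - 36)/(-15)) = 9*(-1/15*(-171)) = 9*(57/5) = 513/5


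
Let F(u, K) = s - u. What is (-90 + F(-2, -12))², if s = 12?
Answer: 5776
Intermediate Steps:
F(u, K) = 12 - u
(-90 + F(-2, -12))² = (-90 + (12 - 1*(-2)))² = (-90 + (12 + 2))² = (-90 + 14)² = (-76)² = 5776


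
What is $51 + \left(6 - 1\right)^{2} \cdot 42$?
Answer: $1101$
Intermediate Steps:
$51 + \left(6 - 1\right)^{2} \cdot 42 = 51 + 5^{2} \cdot 42 = 51 + 25 \cdot 42 = 51 + 1050 = 1101$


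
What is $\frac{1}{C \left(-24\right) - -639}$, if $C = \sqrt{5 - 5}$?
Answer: $\frac{1}{639} \approx 0.0015649$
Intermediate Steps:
$C = 0$ ($C = \sqrt{0} = 0$)
$\frac{1}{C \left(-24\right) - -639} = \frac{1}{0 \left(-24\right) - -639} = \frac{1}{0 + 639} = \frac{1}{639}$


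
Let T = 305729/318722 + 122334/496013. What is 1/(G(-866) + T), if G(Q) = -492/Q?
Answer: 68453080582138/121435632230581 ≈ 0.56370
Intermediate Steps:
T = 190636095625/158090255386 (T = 305729*(1/318722) + 122334*(1/496013) = 305729/318722 + 122334/496013 = 190636095625/158090255386 ≈ 1.2059)
1/(G(-866) + T) = 1/(-492/(-866) + 190636095625/158090255386) = 1/(-492*(-1/866) + 190636095625/158090255386) = 1/(246/433 + 190636095625/158090255386) = 1/(121435632230581/68453080582138) = 68453080582138/121435632230581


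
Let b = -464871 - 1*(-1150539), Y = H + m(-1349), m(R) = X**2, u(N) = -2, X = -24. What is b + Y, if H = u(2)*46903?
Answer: 592438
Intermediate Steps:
m(R) = 576 (m(R) = (-24)**2 = 576)
H = -93806 (H = -2*46903 = -93806)
Y = -93230 (Y = -93806 + 576 = -93230)
b = 685668 (b = -464871 + 1150539 = 685668)
b + Y = 685668 - 93230 = 592438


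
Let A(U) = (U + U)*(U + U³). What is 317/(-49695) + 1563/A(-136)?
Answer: -216826731323/34003357687680 ≈ -0.0063766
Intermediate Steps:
A(U) = 2*U*(U + U³) (A(U) = (2*U)*(U + U³) = 2*U*(U + U³))
317/(-49695) + 1563/A(-136) = 317/(-49695) + 1563/((2*(-136)²*(1 + (-136)²))) = 317*(-1/49695) + 1563/((2*18496*(1 + 18496))) = -317/49695 + 1563/((2*18496*18497)) = -317/49695 + 1563/684241024 = -216826731323/34003357687680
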